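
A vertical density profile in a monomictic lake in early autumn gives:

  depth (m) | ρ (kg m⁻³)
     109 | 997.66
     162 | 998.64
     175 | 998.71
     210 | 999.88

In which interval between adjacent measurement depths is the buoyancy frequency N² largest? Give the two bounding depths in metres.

175–210 m

Compute the density gradient over each adjacent pair:
  109–162 m: Δρ/Δz = 0.98/53 = 0.018 kg m⁻⁴
  162–175 m: Δρ/Δz = 0.07/13 = 5.4 × 10⁻³ kg m⁻⁴
  175–210 m: Δρ/Δz = 1.17/35 = 0.033 kg m⁻⁴
The largest gradient is in the 175–210 m interval — the pycnocline.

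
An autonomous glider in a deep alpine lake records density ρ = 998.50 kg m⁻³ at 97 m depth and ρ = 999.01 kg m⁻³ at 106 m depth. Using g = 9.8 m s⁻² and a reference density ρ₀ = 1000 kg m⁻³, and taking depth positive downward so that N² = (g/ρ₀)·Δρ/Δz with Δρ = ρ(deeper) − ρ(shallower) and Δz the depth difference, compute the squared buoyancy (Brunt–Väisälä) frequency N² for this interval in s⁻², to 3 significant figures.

Δρ = 999.01 − 998.50 = 0.51 kg m⁻³ over Δz = 106 − 97 = 9 m.
N² = (9.8/1000) × (0.51/9) = 5.5533 × 10⁻⁴ s⁻² ≈ 5.55 × 10⁻⁴ s⁻².

5.55 × 10⁻⁴ s⁻²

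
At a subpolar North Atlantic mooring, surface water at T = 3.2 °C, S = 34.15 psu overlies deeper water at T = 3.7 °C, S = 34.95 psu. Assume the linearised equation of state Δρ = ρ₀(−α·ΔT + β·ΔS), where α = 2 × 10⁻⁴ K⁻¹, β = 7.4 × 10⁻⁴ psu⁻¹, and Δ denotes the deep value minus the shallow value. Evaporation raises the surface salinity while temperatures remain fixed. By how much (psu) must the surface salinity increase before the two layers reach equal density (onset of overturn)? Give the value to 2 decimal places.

Neutral buoyancy requires −α(T_deep − T_surf) + β(S_deep − S_surf′) = 0.
S_surf′ = S_deep − (α/β)·ΔT = 34.95 − (2 × 10⁻⁴/7.4 × 10⁻⁴)·(+0.5) = 34.8149 psu.
Increase required: 34.8149 − 34.15 = 0.6649 psu.

0.66 psu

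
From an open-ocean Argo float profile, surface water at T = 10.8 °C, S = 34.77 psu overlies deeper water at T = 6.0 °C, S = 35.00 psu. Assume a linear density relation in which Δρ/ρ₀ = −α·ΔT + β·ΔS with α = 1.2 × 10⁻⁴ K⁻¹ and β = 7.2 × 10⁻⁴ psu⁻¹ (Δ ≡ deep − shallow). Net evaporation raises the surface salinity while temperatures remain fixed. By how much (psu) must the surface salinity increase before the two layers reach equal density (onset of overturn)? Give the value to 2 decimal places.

Neutral buoyancy requires −α(T_deep − T_surf) + β(S_deep − S_surf′) = 0.
S_surf′ = S_deep − (α/β)·ΔT = 35.00 − (1.2 × 10⁻⁴/7.2 × 10⁻⁴)·(-4.8) = 35.8000 psu.
Increase required: 35.8000 − 34.77 = 1.0300 psu.

1.03 psu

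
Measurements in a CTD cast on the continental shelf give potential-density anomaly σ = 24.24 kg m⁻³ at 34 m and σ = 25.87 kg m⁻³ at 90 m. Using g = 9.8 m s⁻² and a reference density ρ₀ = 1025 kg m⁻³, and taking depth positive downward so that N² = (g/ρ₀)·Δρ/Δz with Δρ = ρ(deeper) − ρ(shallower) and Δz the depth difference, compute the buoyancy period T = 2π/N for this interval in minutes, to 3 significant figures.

6.28 min

Δρ = 1025.87 − 1024.24 = 1.63 kg m⁻³ over Δz = 90 − 34 = 56 m.
N² = (9.8/1025) × (1.63/56) = 2.7829 × 10⁻⁴ s⁻².
N = √(2.7829 × 10⁻⁴) = 0.016682 rad s⁻¹, so T = 2π/N = 376.64 s = 6.2773 min ≈ 6.28 min.
Since Δρ > 0 the layer is stably stratified.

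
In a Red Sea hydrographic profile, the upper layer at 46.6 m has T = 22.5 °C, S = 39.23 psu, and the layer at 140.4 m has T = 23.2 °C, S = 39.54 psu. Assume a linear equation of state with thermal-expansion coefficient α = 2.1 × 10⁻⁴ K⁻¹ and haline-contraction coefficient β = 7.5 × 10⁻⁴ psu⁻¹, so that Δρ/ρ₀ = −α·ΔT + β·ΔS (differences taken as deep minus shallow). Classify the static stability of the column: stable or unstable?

stable

ΔT = 23.2 − 22.5 = +0.7 K and ΔS = 39.54 − 39.23 = +0.31 psu (deep − shallow).
−αΔT = -1.47 × 10⁻⁴; βΔS = 2.325 × 10⁻⁴; sum Δρ/ρ₀ = 8.55 × 10⁻⁵.
Δρ/ρ₀ > 0, so Δρ > 0: deeper water is denser → statically stable.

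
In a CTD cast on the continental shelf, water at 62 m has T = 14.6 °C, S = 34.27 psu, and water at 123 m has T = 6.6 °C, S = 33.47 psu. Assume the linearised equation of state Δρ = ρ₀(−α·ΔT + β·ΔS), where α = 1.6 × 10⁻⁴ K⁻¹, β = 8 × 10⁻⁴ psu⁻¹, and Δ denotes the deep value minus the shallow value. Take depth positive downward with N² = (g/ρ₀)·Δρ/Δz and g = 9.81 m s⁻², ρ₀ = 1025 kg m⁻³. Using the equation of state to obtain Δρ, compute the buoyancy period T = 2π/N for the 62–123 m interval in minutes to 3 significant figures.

10.3 min

ΔT = -8.0 K, ΔS = -0.80 psu (deep − shallow).
Δρ/ρ₀ = −αΔT + βΔS = 1.28 × 10⁻³ − 6.40 × 10⁻⁴ = 6.40 × 10⁻⁴, so Δρ ≈ 0.6560 kg m⁻³.
N² = (g/ρ₀)·Δρ/Δz = g·(Δρ/ρ₀)/Δz = 9.81 × 6.40 × 10⁻⁴ / 61 = 1.0292 × 10⁻⁴ s⁻².
N = √(1.0292 × 10⁻⁴) = 0.010145 rad s⁻¹ → T = 2π/N = 619.34 s = 10.322 min ≈ 10.3 min.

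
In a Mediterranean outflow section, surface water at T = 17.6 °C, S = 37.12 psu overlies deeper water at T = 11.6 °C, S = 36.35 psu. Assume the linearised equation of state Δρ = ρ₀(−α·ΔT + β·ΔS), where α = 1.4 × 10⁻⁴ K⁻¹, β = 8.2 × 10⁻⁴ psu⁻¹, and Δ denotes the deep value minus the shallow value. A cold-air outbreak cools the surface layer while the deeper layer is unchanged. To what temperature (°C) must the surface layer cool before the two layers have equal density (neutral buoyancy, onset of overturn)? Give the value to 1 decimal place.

16.1 °C

Neutral buoyancy requires Δρ = 0, i.e. −α(T_deep − T_surf′) + β(S_deep − S_surf) = 0.
T_surf′ = T_deep − (β/α)·ΔS = 11.6 − (8.2 × 10⁻⁴/1.4 × 10⁻⁴)·(-0.77) = 16.110 °C.
Cooling required: 17.6 − (16.110) = 1.490 °C.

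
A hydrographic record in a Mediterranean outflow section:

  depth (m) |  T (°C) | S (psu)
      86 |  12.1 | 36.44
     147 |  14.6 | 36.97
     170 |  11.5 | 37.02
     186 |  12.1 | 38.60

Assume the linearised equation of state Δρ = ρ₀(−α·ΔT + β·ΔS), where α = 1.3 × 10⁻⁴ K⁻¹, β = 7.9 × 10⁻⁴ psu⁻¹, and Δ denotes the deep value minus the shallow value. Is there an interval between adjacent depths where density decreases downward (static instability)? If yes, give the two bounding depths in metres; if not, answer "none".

Evaluate Δρ/ρ₀ = −αΔT + βΔS across each adjacent pair:
  86–147 m: −αΔT+βΔS = −(1.3 × 10⁻⁴)(+2.5)+(7.9 × 10⁻⁴)(+0.53) = 9.4 × 10⁻⁵ → stable
  147–170 m: −αΔT+βΔS = −(1.3 × 10⁻⁴)(-3.1)+(7.9 × 10⁻⁴)(+0.05) = 4.4 × 10⁻⁴ → stable
  170–186 m: −αΔT+βΔS = −(1.3 × 10⁻⁴)(+0.6)+(7.9 × 10⁻⁴)(+1.58) = 1.2 × 10⁻³ → stable
Every interval has Δρ > 0: the column is stably stratified throughout.

none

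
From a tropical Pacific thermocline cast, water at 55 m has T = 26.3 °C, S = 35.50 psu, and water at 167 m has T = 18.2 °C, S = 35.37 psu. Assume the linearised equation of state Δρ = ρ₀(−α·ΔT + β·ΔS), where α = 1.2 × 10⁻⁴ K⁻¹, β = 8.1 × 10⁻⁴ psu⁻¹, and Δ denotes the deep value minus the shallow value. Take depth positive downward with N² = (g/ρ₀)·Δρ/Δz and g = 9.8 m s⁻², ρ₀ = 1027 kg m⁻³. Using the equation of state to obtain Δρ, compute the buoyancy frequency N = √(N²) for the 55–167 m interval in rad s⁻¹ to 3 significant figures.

ΔT = -8.1 K, ΔS = -0.13 psu (deep − shallow).
Δρ/ρ₀ = −αΔT + βΔS = 9.72 × 10⁻⁴ − 1.053 × 10⁻⁴ = 8.667 × 10⁻⁴, so Δρ ≈ 0.8901 kg m⁻³.
N² = (g/ρ₀)·Δρ/Δz = g·(Δρ/ρ₀)/Δz = 9.8 × 8.667 × 10⁻⁴ / 112 = 7.5836 × 10⁻⁵ s⁻².
N = √(7.5836 × 10⁻⁵) = 8.7084 × 10⁻³ rad s⁻¹ ≈ 8.71 × 10⁻³ rad s⁻¹.

8.71 × 10⁻³ rad s⁻¹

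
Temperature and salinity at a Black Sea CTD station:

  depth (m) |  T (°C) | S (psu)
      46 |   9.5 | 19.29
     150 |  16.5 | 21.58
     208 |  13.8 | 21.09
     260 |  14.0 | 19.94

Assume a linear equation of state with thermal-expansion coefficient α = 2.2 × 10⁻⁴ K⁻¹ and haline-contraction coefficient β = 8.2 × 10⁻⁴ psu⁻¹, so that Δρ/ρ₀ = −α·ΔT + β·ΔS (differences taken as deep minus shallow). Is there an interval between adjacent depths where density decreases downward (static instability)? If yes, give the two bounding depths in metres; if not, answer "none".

208–260 m

Evaluate Δρ/ρ₀ = −αΔT + βΔS across each adjacent pair:
  46–150 m: −αΔT+βΔS = −(2.2 × 10⁻⁴)(+7.0)+(8.2 × 10⁻⁴)(+2.29) = 3.4 × 10⁻⁴ → stable
  150–208 m: −αΔT+βΔS = −(2.2 × 10⁻⁴)(-2.7)+(8.2 × 10⁻⁴)(-0.49) = 1.9 × 10⁻⁴ → stable
  208–260 m: −αΔT+βΔS = −(2.2 × 10⁻⁴)(+0.2)+(8.2 × 10⁻⁴)(-1.15) = -9.9 × 10⁻⁴ → UNSTABLE
The 208–260 m interval has Δρ < 0: lighter water underlies denser water.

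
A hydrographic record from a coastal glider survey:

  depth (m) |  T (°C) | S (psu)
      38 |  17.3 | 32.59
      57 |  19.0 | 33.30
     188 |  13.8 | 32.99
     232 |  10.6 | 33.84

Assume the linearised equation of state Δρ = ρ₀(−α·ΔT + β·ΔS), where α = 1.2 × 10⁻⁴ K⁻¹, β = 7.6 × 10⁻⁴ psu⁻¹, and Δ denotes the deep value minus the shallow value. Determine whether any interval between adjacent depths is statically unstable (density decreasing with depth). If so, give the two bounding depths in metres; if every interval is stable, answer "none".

Evaluate Δρ/ρ₀ = −αΔT + βΔS across each adjacent pair:
  38–57 m: −αΔT+βΔS = −(1.2 × 10⁻⁴)(+1.7)+(7.6 × 10⁻⁴)(+0.71) = 3.4 × 10⁻⁴ → stable
  57–188 m: −αΔT+βΔS = −(1.2 × 10⁻⁴)(-5.2)+(7.6 × 10⁻⁴)(-0.31) = 3.9 × 10⁻⁴ → stable
  188–232 m: −αΔT+βΔS = −(1.2 × 10⁻⁴)(-3.2)+(7.6 × 10⁻⁴)(+0.85) = 1.0 × 10⁻³ → stable
Every interval has Δρ > 0: the column is stably stratified throughout.

none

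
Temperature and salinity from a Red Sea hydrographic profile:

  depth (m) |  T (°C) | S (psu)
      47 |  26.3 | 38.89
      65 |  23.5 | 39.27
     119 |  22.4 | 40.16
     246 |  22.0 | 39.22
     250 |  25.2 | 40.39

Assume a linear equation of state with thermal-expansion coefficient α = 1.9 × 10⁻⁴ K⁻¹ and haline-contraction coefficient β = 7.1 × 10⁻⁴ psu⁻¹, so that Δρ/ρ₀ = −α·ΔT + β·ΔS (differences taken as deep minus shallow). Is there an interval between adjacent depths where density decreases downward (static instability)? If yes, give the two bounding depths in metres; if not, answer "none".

Evaluate Δρ/ρ₀ = −αΔT + βΔS across each adjacent pair:
  47–65 m: −αΔT+βΔS = −(1.9 × 10⁻⁴)(-2.8)+(7.1 × 10⁻⁴)(+0.38) = 8.0 × 10⁻⁴ → stable
  65–119 m: −αΔT+βΔS = −(1.9 × 10⁻⁴)(-1.1)+(7.1 × 10⁻⁴)(+0.89) = 8.4 × 10⁻⁴ → stable
  119–246 m: −αΔT+βΔS = −(1.9 × 10⁻⁴)(-0.4)+(7.1 × 10⁻⁴)(-0.94) = -5.9 × 10⁻⁴ → UNSTABLE
  246–250 m: −αΔT+βΔS = −(1.9 × 10⁻⁴)(+3.2)+(7.1 × 10⁻⁴)(+1.17) = 2.2 × 10⁻⁴ → stable
The 119–246 m interval has Δρ < 0: lighter water underlies denser water.

119–246 m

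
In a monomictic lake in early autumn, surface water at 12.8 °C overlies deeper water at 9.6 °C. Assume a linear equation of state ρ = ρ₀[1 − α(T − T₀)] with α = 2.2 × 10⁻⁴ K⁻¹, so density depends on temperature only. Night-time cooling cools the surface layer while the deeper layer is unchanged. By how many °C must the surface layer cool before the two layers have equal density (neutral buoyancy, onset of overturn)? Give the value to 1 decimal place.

3.2 °C

With temperature the only control, equal density requires T_surf′ = T_deep.
T_surf′ = 9.6 °C.
Cooling required: 12.8 − 9.6 = 3.2 °C.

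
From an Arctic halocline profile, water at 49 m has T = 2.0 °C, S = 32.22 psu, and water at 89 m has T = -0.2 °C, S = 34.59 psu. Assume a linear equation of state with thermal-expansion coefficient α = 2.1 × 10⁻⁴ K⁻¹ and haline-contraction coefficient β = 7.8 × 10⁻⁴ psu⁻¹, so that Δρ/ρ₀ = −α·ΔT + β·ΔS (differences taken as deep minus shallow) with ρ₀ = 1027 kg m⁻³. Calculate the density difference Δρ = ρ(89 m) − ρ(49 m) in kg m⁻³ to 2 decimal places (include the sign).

ΔT = -2.2 K, ΔS = +2.37 psu (deep − shallow).
Δρ/ρ₀ = −(2.1 × 10⁻⁴)(-2.2) + (7.8 × 10⁻⁴)(+2.37) = 2.3106 × 10⁻³.
Δρ = 1027 × (2.3106 × 10⁻³) = +2.37 kg m⁻³.
Positive Δρ: denser below, stable.

+2.37 kg m⁻³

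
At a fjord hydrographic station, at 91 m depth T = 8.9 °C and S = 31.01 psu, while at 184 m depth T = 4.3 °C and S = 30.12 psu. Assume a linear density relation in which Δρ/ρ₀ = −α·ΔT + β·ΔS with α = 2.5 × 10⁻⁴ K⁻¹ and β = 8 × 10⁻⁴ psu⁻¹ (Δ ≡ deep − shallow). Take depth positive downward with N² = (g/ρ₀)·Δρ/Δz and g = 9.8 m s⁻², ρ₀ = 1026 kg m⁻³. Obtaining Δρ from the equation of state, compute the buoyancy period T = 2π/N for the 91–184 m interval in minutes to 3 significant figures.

ΔT = -4.6 K, ΔS = -0.89 psu (deep − shallow).
Δρ/ρ₀ = −αΔT + βΔS = 1.15 × 10⁻³ − 7.12 × 10⁻⁴ = 4.38 × 10⁻⁴, so Δρ ≈ 0.4494 kg m⁻³.
N² = (g/ρ₀)·Δρ/Δz = g·(Δρ/ρ₀)/Δz = 9.8 × 4.38 × 10⁻⁴ / 93 = 4.6155 × 10⁻⁵ s⁻².
N = √(4.6155 × 10⁻⁵) = 6.7937 × 10⁻³ rad s⁻¹ → T = 2π/N = 924.85 s = 15.414 min ≈ 15.4 min.

15.4 min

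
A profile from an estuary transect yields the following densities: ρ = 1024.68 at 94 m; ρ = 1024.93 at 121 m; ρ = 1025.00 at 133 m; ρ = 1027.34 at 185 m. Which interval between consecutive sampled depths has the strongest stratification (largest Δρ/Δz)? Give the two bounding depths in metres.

133–185 m

Compute the density gradient over each adjacent pair:
  94–121 m: Δρ/Δz = 0.25/27 = 9.3 × 10⁻³ kg m⁻⁴
  121–133 m: Δρ/Δz = 0.07/12 = 5.8 × 10⁻³ kg m⁻⁴
  133–185 m: Δρ/Δz = 2.34/52 = 0.045 kg m⁻⁴
The largest gradient is in the 133–185 m interval — the pycnocline.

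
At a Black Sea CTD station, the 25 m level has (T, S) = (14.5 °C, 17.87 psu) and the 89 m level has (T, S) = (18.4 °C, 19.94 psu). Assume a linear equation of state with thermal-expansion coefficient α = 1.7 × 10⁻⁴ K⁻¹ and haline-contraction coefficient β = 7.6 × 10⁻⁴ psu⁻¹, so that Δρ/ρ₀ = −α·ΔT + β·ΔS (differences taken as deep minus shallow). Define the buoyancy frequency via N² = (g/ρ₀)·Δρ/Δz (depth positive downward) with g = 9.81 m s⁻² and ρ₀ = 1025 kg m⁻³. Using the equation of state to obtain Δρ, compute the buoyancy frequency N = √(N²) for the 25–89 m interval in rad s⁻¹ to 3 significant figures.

ΔT = +3.9 K, ΔS = +2.07 psu (deep − shallow).
Δρ/ρ₀ = −αΔT + βΔS = -6.63 × 10⁻⁴ + 1.5732 × 10⁻³ = 9.102 × 10⁻⁴, so Δρ ≈ 0.9330 kg m⁻³.
N² = (g/ρ₀)·Δρ/Δz = g·(Δρ/ρ₀)/Δz = 9.81 × 9.102 × 10⁻⁴ / 64 = 1.3952 × 10⁻⁴ s⁻².
N = √(1.3952 × 10⁻⁴) = 0.011812 rad s⁻¹ ≈ 0.0118 rad s⁻¹.

0.0118 rad s⁻¹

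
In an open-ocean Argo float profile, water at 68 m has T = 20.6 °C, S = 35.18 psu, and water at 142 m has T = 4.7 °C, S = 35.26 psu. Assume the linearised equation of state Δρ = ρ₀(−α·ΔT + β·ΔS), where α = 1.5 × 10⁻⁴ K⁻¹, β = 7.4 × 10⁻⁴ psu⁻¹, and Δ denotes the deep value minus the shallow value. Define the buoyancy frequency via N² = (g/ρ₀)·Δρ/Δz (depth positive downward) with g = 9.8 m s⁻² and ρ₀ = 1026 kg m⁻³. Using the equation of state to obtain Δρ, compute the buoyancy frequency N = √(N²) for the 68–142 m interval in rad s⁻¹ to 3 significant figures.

0.0180 rad s⁻¹

ΔT = -15.9 K, ΔS = +0.08 psu (deep − shallow).
Δρ/ρ₀ = −αΔT + βΔS = 2.385 × 10⁻³ + 5.92 × 10⁻⁵ = 2.4442 × 10⁻³, so Δρ ≈ 2.508 kg m⁻³.
N² = (g/ρ₀)·Δρ/Δz = g·(Δρ/ρ₀)/Δz = 9.8 × 2.4442 × 10⁻³ / 74 = 3.2369 × 10⁻⁴ s⁻².
N = √(3.2369 × 10⁻⁴) = 0.017991 rad s⁻¹ ≈ 0.0180 rad s⁻¹.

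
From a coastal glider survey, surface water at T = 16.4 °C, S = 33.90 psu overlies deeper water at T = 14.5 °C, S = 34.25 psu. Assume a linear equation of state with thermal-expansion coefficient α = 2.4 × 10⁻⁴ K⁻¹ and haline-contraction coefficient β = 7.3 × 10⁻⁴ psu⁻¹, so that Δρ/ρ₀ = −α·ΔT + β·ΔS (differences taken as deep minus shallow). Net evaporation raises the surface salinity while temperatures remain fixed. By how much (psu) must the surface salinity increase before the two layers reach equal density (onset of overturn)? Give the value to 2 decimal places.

0.97 psu

Neutral buoyancy requires −α(T_deep − T_surf) + β(S_deep − S_surf′) = 0.
S_surf′ = S_deep − (α/β)·ΔT = 34.25 − (2.4 × 10⁻⁴/7.3 × 10⁻⁴)·(-1.9) = 34.8747 psu.
Increase required: 34.8747 − 33.90 = 0.9747 psu.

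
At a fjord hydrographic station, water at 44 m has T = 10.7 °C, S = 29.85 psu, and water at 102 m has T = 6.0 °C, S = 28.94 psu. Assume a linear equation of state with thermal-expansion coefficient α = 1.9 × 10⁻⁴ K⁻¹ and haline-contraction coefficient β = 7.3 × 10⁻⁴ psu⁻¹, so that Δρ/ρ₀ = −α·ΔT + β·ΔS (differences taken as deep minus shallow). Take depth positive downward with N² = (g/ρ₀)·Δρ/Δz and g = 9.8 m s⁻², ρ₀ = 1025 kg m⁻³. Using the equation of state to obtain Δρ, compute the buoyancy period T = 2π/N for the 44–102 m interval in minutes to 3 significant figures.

ΔT = -4.7 K, ΔS = -0.91 psu (deep − shallow).
Δρ/ρ₀ = −αΔT + βΔS = 8.93 × 10⁻⁴ − 6.643 × 10⁻⁴ = 2.287 × 10⁻⁴, so Δρ ≈ 0.2344 kg m⁻³.
N² = (g/ρ₀)·Δρ/Δz = g·(Δρ/ρ₀)/Δz = 9.8 × 2.287 × 10⁻⁴ / 58 = 3.8642 × 10⁻⁵ s⁻².
N = √(3.8642 × 10⁻⁵) = 6.2163 × 10⁻³ rad s⁻¹ → T = 2π/N = 1.0108 × 10³ s = 16.847 min ≈ 16.8 min.

16.8 min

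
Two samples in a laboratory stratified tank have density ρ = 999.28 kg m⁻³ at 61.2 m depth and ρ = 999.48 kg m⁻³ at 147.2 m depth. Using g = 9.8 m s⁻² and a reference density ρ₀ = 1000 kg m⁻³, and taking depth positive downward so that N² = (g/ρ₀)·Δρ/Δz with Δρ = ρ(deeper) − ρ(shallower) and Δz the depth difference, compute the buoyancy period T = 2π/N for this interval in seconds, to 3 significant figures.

1.32 × 10³ s

Δρ = 999.48 − 999.28 = 0.20 kg m⁻³ over Δz = 147.2 − 61.2 = 86 m.
N² = (9.8/1000) × (0.20/86) = 2.2791 × 10⁻⁵ s⁻².
N = √(2.2791 × 10⁻⁵) = 4.7740 × 10⁻³ rad s⁻¹, so T = 2π/N = 1.3161 × 10³ s ≈ 1.32 × 10³ s.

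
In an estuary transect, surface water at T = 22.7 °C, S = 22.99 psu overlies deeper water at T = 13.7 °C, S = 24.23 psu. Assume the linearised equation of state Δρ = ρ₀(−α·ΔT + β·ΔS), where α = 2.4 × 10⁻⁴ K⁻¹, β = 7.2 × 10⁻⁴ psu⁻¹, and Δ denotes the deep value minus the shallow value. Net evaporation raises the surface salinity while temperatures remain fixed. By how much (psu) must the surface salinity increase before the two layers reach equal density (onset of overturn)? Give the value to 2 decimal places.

4.24 psu

Neutral buoyancy requires −α(T_deep − T_surf) + β(S_deep − S_surf′) = 0.
S_surf′ = S_deep − (α/β)·ΔT = 24.23 − (2.4 × 10⁻⁴/7.2 × 10⁻⁴)·(-9.0) = 27.2300 psu.
Increase required: 27.2300 − 22.99 = 4.2400 psu.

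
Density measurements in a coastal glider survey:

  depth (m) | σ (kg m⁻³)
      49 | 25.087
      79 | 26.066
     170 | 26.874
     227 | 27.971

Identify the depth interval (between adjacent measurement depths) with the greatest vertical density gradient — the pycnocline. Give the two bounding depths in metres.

Compute the density gradient over each adjacent pair:
  49–79 m: Δρ/Δz = 0.979/30 = 0.033 kg m⁻⁴
  79–170 m: Δρ/Δz = 0.808/91 = 8.9 × 10⁻³ kg m⁻⁴
  170–227 m: Δρ/Δz = 1.097/57 = 0.019 kg m⁻⁴
The largest gradient is in the 49–79 m interval — the pycnocline.

49–79 m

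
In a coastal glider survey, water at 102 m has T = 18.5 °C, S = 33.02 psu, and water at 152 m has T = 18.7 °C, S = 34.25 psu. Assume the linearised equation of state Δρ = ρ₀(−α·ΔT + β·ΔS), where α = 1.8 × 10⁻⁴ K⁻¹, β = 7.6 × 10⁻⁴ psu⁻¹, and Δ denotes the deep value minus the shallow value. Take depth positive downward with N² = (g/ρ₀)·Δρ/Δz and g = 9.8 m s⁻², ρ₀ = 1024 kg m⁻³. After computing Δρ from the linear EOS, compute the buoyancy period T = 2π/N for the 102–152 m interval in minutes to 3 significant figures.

7.89 min

ΔT = +0.2 K, ΔS = +1.23 psu (deep − shallow).
Δρ/ρ₀ = −αΔT + βΔS = -3.60 × 10⁻⁵ + 9.348 × 10⁻⁴ = 8.988 × 10⁻⁴, so Δρ ≈ 0.9204 kg m⁻³.
N² = (g/ρ₀)·Δρ/Δz = g·(Δρ/ρ₀)/Δz = 9.8 × 8.988 × 10⁻⁴ / 50 = 1.7616 × 10⁻⁴ s⁻².
N = √(1.7616 × 10⁻⁴) = 0.013273 rad s⁻¹ → T = 2π/N = 473.38 s = 7.8897 min ≈ 7.89 min.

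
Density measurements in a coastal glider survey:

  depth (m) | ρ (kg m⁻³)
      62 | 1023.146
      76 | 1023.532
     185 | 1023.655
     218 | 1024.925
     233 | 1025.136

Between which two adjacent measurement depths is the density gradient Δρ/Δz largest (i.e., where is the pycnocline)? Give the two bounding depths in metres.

185–218 m

Compute the density gradient over each adjacent pair:
  62–76 m: Δρ/Δz = 0.386/14 = 0.028 kg m⁻⁴
  76–185 m: Δρ/Δz = 0.123/109 = 1.1 × 10⁻³ kg m⁻⁴
  185–218 m: Δρ/Δz = 1.270/33 = 0.038 kg m⁻⁴
  218–233 m: Δρ/Δz = 0.211/15 = 0.014 kg m⁻⁴
The largest gradient is in the 185–218 m interval — the pycnocline.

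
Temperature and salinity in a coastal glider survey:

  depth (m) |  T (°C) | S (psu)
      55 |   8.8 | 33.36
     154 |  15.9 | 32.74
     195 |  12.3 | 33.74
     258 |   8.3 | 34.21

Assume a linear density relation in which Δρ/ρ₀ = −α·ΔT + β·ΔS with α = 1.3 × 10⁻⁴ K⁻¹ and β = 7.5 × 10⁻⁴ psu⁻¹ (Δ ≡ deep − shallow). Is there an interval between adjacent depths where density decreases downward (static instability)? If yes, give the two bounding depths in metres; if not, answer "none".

55–154 m

Evaluate Δρ/ρ₀ = −αΔT + βΔS across each adjacent pair:
  55–154 m: −αΔT+βΔS = −(1.3 × 10⁻⁴)(+7.1)+(7.5 × 10⁻⁴)(-0.62) = -1.4 × 10⁻³ → UNSTABLE
  154–195 m: −αΔT+βΔS = −(1.3 × 10⁻⁴)(-3.6)+(7.5 × 10⁻⁴)(+1.00) = 1.2 × 10⁻³ → stable
  195–258 m: −αΔT+βΔS = −(1.3 × 10⁻⁴)(-4.0)+(7.5 × 10⁻⁴)(+0.47) = 8.7 × 10⁻⁴ → stable
The 55–154 m interval has Δρ < 0: lighter water underlies denser water.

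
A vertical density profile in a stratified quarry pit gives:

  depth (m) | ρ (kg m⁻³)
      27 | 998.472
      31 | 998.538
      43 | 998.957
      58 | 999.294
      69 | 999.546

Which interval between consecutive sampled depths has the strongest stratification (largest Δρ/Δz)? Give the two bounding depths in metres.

Compute the density gradient over each adjacent pair:
  27–31 m: Δρ/Δz = 0.066/4 = 0.017 kg m⁻⁴
  31–43 m: Δρ/Δz = 0.419/12 = 0.035 kg m⁻⁴
  43–58 m: Δρ/Δz = 0.337/15 = 0.022 kg m⁻⁴
  58–69 m: Δρ/Δz = 0.252/11 = 0.023 kg m⁻⁴
The largest gradient is in the 31–43 m interval — the pycnocline.

31–43 m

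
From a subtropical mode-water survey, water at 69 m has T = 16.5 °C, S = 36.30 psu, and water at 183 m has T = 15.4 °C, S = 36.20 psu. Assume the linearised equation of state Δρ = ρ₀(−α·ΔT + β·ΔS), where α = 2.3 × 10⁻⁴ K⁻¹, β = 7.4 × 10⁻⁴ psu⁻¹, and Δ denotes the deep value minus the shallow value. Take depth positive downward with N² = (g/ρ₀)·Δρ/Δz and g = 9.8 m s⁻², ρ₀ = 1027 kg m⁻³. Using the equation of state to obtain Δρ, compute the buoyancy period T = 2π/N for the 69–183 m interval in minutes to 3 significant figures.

26.7 min

ΔT = -1.1 K, ΔS = -0.10 psu (deep − shallow).
Δρ/ρ₀ = −αΔT + βΔS = 2.53 × 10⁻⁴ − 7.40 × 10⁻⁵ = 1.79 × 10⁻⁴, so Δρ ≈ 0.1838 kg m⁻³.
N² = (g/ρ₀)·Δρ/Δz = g·(Δρ/ρ₀)/Δz = 9.8 × 1.79 × 10⁻⁴ / 114 = 1.5388 × 10⁻⁵ s⁻².
N = √(1.5388 × 10⁻⁵) = 3.9228 × 10⁻³ rad s⁻¹ → T = 2π/N = 1.6017 × 10³ s = 26.695 min ≈ 26.7 min.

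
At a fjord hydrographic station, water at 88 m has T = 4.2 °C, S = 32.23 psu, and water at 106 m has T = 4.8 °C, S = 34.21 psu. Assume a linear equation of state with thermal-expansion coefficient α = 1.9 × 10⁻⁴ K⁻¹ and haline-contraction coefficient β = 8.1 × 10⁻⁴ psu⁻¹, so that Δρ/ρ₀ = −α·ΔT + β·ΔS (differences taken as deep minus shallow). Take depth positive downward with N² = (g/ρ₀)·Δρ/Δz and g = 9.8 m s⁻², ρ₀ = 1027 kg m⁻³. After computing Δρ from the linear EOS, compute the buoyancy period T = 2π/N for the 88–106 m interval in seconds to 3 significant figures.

ΔT = +0.6 K, ΔS = +1.98 psu (deep − shallow).
Δρ/ρ₀ = −αΔT + βΔS = -1.14 × 10⁻⁴ + 1.6038 × 10⁻³ = 1.4898 × 10⁻³, so Δρ ≈ 1.530 kg m⁻³.
N² = (g/ρ₀)·Δρ/Δz = g·(Δρ/ρ₀)/Δz = 9.8 × 1.4898 × 10⁻³ / 18 = 8.1111 × 10⁻⁴ s⁻².
N = √(8.1111 × 10⁻⁴) = 0.028480 rad s⁻¹ → T = 2π/N = 220.62 s ≈ 221 s.

221 s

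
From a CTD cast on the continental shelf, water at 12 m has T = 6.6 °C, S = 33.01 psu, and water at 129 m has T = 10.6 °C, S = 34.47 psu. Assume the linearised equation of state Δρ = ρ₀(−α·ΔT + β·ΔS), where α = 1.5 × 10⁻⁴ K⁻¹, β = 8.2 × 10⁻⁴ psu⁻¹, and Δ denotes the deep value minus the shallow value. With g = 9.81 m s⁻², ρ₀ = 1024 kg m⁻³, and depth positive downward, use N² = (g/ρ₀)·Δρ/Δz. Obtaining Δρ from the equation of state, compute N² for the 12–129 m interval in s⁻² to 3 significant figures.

5.01 × 10⁻⁵ s⁻²

ΔT = +4.0 K, ΔS = +1.46 psu (deep − shallow).
Δρ/ρ₀ = −αΔT + βΔS = -6.00 × 10⁻⁴ + 1.1972 × 10⁻³ = 5.972 × 10⁻⁴, so Δρ ≈ 0.6115 kg m⁻³.
N² = (g/ρ₀)·Δρ/Δz = g·(Δρ/ρ₀)/Δz = 9.81 × 5.972 × 10⁻⁴ / 117 = 5.0073 × 10⁻⁵ s⁻² ≈ 5.01 × 10⁻⁵ s⁻².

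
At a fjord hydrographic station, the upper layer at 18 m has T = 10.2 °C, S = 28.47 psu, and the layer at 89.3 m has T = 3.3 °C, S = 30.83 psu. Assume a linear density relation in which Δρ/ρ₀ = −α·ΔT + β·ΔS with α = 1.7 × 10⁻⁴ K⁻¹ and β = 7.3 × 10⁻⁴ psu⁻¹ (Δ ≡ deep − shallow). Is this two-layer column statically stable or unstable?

ΔT = 3.3 − 10.2 = -6.9 K and ΔS = 30.83 − 28.47 = +2.36 psu (deep − shallow).
−αΔT = 1.173 × 10⁻³; βΔS = 1.7228 × 10⁻³; sum Δρ/ρ₀ = 2.8958 × 10⁻³.
Δρ/ρ₀ > 0, so Δρ > 0: deeper water is denser → statically stable.

stable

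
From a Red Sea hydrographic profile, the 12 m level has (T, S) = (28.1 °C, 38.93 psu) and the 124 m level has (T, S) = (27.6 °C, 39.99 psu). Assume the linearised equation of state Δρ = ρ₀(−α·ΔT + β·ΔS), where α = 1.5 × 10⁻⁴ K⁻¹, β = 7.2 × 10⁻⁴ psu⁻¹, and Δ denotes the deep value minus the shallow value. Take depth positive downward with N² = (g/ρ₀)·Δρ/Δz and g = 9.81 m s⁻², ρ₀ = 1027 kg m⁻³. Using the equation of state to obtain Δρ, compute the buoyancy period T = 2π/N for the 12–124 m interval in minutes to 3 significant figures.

ΔT = -0.5 K, ΔS = +1.06 psu (deep − shallow).
Δρ/ρ₀ = −αΔT + βΔS = 7.50 × 10⁻⁵ + 7.632 × 10⁻⁴ = 8.382 × 10⁻⁴, so Δρ ≈ 0.8608 kg m⁻³.
N² = (g/ρ₀)·Δρ/Δz = g·(Δρ/ρ₀)/Δz = 9.81 × 8.382 × 10⁻⁴ / 112 = 7.3417 × 10⁻⁵ s⁻².
N = √(7.3417 × 10⁻⁵) = 8.5684 × 10⁻³ rad s⁻¹ → T = 2π/N = 733.30 s = 12.222 min ≈ 12.2 min.

12.2 min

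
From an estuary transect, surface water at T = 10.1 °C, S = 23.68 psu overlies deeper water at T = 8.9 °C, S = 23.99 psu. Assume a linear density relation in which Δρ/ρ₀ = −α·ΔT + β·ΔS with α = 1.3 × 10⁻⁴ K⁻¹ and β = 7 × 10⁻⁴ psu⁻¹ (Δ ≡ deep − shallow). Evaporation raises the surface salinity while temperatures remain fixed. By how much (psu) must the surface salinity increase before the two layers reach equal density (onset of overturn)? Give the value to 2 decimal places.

0.53 psu

Neutral buoyancy requires −α(T_deep − T_surf) + β(S_deep − S_surf′) = 0.
S_surf′ = S_deep − (α/β)·ΔT = 23.99 − (1.3 × 10⁻⁴/7 × 10⁻⁴)·(-1.2) = 24.2129 psu.
Increase required: 24.2129 − 23.68 = 0.5329 psu.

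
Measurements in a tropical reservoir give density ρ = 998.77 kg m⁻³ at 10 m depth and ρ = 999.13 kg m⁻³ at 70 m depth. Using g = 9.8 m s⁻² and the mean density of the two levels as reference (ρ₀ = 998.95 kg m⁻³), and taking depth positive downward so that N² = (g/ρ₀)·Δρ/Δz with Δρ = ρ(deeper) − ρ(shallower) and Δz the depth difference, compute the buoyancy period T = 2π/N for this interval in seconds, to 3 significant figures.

Δρ = 999.13 − 998.77 = 0.36 kg m⁻³ over Δz = 70 − 10 = 60 m.
N² = (9.8/998.95) × (0.36/60) = 5.8862 × 10⁻⁵ s⁻².
N = √(5.8862 × 10⁻⁵) = 7.6722 × 10⁻³ rad s⁻¹, so T = 2π/N = 818.95 s ≈ 819 s.

819 s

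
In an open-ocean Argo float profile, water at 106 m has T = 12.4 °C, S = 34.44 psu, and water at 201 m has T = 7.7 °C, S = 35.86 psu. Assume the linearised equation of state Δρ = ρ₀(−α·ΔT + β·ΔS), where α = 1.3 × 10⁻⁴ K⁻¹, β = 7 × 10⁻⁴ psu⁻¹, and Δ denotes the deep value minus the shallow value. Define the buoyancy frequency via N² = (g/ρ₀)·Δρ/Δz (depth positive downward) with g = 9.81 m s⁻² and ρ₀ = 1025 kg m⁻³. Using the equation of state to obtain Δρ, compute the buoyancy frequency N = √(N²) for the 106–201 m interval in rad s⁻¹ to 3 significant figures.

ΔT = -4.7 K, ΔS = +1.42 psu (deep − shallow).
Δρ/ρ₀ = −αΔT + βΔS = 6.11 × 10⁻⁴ + 9.94 × 10⁻⁴ = 1.605 × 10⁻³, so Δρ ≈ 1.645 kg m⁻³.
N² = (g/ρ₀)·Δρ/Δz = g·(Δρ/ρ₀)/Δz = 9.81 × 1.605 × 10⁻³ / 95 = 1.6574 × 10⁻⁴ s⁻².
N = √(1.6574 × 10⁻⁴) = 0.012874 rad s⁻¹ ≈ 0.0129 rad s⁻¹.

0.0129 rad s⁻¹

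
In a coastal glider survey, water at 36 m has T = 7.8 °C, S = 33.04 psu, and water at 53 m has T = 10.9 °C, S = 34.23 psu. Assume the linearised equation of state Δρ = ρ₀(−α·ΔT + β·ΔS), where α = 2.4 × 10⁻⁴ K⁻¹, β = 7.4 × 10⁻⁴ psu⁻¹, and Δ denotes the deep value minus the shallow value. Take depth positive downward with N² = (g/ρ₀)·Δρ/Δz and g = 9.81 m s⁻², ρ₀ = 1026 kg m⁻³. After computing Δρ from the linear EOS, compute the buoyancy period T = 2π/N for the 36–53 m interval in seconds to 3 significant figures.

708 s

ΔT = +3.1 K, ΔS = +1.19 psu (deep − shallow).
Δρ/ρ₀ = −αΔT + βΔS = -7.44 × 10⁻⁴ + 8.806 × 10⁻⁴ = 1.366 × 10⁻⁴, so Δρ ≈ 0.1402 kg m⁻³.
N² = (g/ρ₀)·Δρ/Δz = g·(Δρ/ρ₀)/Δz = 9.81 × 1.366 × 10⁻⁴ / 17 = 7.8826 × 10⁻⁵ s⁻².
N = √(7.8826 × 10⁻⁵) = 8.8784 × 10⁻³ rad s⁻¹ → T = 2π/N = 707.69 s ≈ 708 s.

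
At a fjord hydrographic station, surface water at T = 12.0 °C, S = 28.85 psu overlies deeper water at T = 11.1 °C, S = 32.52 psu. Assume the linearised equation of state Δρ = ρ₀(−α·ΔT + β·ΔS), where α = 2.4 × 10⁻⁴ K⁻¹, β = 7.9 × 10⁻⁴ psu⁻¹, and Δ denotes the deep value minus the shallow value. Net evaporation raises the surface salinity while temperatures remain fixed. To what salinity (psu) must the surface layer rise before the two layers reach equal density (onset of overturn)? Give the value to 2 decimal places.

Neutral buoyancy requires −α(T_deep − T_surf) + β(S_deep − S_surf′) = 0.
S_surf′ = S_deep − (α/β)·ΔT = 32.52 − (2.4 × 10⁻⁴/7.9 × 10⁻⁴)·(-0.9) = 32.7934 psu.
Increase required: 32.7934 − 28.85 = 3.9434 psu.

32.79 psu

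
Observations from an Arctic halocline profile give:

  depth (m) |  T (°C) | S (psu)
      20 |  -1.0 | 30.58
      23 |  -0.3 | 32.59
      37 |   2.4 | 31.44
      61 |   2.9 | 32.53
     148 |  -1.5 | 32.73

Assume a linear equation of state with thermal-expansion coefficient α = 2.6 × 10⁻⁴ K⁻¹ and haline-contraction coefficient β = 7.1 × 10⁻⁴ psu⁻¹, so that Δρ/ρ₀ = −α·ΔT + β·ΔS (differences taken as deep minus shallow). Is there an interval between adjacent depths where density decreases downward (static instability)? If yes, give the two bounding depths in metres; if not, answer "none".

23–37 m

Evaluate Δρ/ρ₀ = −αΔT + βΔS across each adjacent pair:
  20–23 m: −αΔT+βΔS = −(2.6 × 10⁻⁴)(+0.7)+(7.1 × 10⁻⁴)(+2.01) = 1.2 × 10⁻³ → stable
  23–37 m: −αΔT+βΔS = −(2.6 × 10⁻⁴)(+2.7)+(7.1 × 10⁻⁴)(-1.15) = -1.5 × 10⁻³ → UNSTABLE
  37–61 m: −αΔT+βΔS = −(2.6 × 10⁻⁴)(+0.5)+(7.1 × 10⁻⁴)(+1.09) = 6.4 × 10⁻⁴ → stable
  61–148 m: −αΔT+βΔS = −(2.6 × 10⁻⁴)(-4.4)+(7.1 × 10⁻⁴)(+0.20) = 1.3 × 10⁻³ → stable
The 23–37 m interval has Δρ < 0: lighter water underlies denser water.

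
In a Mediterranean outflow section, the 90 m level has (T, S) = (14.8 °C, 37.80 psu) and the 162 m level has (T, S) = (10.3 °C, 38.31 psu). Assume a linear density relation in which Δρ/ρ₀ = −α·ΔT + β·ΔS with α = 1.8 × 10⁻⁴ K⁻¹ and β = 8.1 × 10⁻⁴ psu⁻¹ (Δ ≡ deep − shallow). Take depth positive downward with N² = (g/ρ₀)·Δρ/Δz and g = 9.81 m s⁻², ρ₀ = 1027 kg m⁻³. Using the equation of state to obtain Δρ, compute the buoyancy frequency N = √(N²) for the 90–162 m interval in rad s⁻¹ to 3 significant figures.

0.0129 rad s⁻¹

ΔT = -4.5 K, ΔS = +0.51 psu (deep − shallow).
Δρ/ρ₀ = −αΔT + βΔS = 8.10 × 10⁻⁴ + 4.131 × 10⁻⁴ = 1.2231 × 10⁻³, so Δρ ≈ 1.256 kg m⁻³.
N² = (g/ρ₀)·Δρ/Δz = g·(Δρ/ρ₀)/Δz = 9.81 × 1.2231 × 10⁻³ / 72 = 1.6665 × 10⁻⁴ s⁻².
N = √(1.6665 × 10⁻⁴) = 0.012909 rad s⁻¹ ≈ 0.0129 rad s⁻¹.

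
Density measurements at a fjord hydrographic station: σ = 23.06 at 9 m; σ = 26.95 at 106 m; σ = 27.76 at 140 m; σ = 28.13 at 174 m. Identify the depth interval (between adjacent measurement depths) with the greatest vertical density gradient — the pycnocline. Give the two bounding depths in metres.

Compute the density gradient over each adjacent pair:
  9–106 m: Δρ/Δz = 3.89/97 = 0.040 kg m⁻⁴
  106–140 m: Δρ/Δz = 0.81/34 = 0.024 kg m⁻⁴
  140–174 m: Δρ/Δz = 0.37/34 = 0.011 kg m⁻⁴
The largest gradient is in the 9–106 m interval — the pycnocline.

9–106 m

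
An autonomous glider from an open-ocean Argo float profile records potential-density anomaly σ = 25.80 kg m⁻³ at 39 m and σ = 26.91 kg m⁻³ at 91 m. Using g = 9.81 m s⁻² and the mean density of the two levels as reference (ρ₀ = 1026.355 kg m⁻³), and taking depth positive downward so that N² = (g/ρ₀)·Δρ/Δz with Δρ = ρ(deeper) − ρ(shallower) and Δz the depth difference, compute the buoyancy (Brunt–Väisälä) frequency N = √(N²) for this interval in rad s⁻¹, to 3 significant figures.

Δρ = 1026.91 − 1025.80 = 1.11 kg m⁻³ over Δz = 91 − 39 = 52 m.
N² = (9.81/1026.355) × (1.11/52) = 2.0403 × 10⁻⁴ s⁻².
N = √(2.0403 × 10⁻⁴) = 0.014284 rad s⁻¹ ≈ 0.0143 rad s⁻¹.

0.0143 rad s⁻¹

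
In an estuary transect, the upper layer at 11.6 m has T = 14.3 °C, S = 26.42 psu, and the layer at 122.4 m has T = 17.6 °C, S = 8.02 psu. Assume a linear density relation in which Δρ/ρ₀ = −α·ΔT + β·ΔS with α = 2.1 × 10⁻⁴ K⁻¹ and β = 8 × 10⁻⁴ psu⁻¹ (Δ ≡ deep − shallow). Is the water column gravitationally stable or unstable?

ΔT = 17.6 − 14.3 = +3.3 K and ΔS = 8.02 − 26.42 = -18.40 psu (deep − shallow).
−αΔT = -6.93 × 10⁻⁴; βΔS = -0.01472; sum Δρ/ρ₀ = -0.015413.
Δρ/ρ₀ < 0, so Δρ < 0: deeper water is lighter → statically unstable; the column would overturn.

unstable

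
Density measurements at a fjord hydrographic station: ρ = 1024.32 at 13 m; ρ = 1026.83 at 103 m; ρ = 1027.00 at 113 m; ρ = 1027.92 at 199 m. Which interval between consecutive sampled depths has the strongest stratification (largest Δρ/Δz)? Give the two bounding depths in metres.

13–103 m

Compute the density gradient over each adjacent pair:
  13–103 m: Δρ/Δz = 2.51/90 = 0.028 kg m⁻⁴
  103–113 m: Δρ/Δz = 0.17/10 = 0.017 kg m⁻⁴
  113–199 m: Δρ/Δz = 0.92/86 = 0.011 kg m⁻⁴
The largest gradient is in the 13–103 m interval — the pycnocline.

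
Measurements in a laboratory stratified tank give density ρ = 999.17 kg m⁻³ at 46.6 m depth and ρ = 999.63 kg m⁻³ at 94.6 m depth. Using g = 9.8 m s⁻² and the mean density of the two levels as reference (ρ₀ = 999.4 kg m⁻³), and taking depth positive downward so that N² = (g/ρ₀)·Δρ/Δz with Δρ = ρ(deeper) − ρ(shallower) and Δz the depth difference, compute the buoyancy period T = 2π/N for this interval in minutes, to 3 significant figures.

10.8 min

Δρ = 999.63 − 999.17 = 0.46 kg m⁻³ over Δz = 94.6 − 46.6 = 48 m.
N² = (9.8/999.4) × (0.46/48) = 9.3973 × 10⁻⁵ s⁻².
N = √(9.3973 × 10⁻⁵) = 9.6940 × 10⁻³ rad s⁻¹, so T = 2π/N = 648.15 s = 10.803 min ≈ 10.8 min.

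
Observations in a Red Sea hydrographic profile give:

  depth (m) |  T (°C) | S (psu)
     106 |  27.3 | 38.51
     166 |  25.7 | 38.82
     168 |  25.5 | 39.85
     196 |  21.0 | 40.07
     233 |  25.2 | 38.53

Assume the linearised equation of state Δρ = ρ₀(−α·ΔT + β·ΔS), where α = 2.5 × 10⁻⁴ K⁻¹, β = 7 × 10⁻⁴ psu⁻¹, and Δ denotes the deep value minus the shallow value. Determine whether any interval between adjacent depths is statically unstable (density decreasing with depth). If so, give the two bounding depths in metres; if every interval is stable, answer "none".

196–233 m

Evaluate Δρ/ρ₀ = −αΔT + βΔS across each adjacent pair:
  106–166 m: −αΔT+βΔS = −(2.5 × 10⁻⁴)(-1.6)+(7 × 10⁻⁴)(+0.31) = 6.2 × 10⁻⁴ → stable
  166–168 m: −αΔT+βΔS = −(2.5 × 10⁻⁴)(-0.2)+(7 × 10⁻⁴)(+1.03) = 7.7 × 10⁻⁴ → stable
  168–196 m: −αΔT+βΔS = −(2.5 × 10⁻⁴)(-4.5)+(7 × 10⁻⁴)(+0.22) = 1.3 × 10⁻³ → stable
  196–233 m: −αΔT+βΔS = −(2.5 × 10⁻⁴)(+4.2)+(7 × 10⁻⁴)(-1.54) = -2.1 × 10⁻³ → UNSTABLE
The 196–233 m interval has Δρ < 0: lighter water underlies denser water.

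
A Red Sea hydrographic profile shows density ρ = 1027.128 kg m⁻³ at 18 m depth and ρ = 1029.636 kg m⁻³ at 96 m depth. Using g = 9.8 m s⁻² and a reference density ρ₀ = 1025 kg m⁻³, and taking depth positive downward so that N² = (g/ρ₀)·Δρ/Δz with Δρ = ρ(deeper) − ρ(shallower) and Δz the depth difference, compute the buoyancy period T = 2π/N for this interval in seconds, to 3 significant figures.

Δρ = 1029.636 − 1027.128 = 2.508 kg m⁻³ over Δz = 96 − 18 = 78 m.
N² = (9.8/1025) × (2.508/78) = 3.0742 × 10⁻⁴ s⁻².
N = √(3.0742 × 10⁻⁴) = 0.017533 rad s⁻¹, so T = 2π/N = 358.36 s ≈ 358 s.

358 s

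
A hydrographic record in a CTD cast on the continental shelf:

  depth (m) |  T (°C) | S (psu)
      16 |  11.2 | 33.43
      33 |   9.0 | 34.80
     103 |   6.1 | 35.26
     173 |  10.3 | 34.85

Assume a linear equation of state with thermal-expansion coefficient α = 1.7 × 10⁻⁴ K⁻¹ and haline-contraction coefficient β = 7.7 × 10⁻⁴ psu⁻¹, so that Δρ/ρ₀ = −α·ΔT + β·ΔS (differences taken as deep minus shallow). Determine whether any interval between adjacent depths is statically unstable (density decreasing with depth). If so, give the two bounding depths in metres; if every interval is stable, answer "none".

Evaluate Δρ/ρ₀ = −αΔT + βΔS across each adjacent pair:
  16–33 m: −αΔT+βΔS = −(1.7 × 10⁻⁴)(-2.2)+(7.7 × 10⁻⁴)(+1.37) = 1.4 × 10⁻³ → stable
  33–103 m: −αΔT+βΔS = −(1.7 × 10⁻⁴)(-2.9)+(7.7 × 10⁻⁴)(+0.46) = 8.5 × 10⁻⁴ → stable
  103–173 m: −αΔT+βΔS = −(1.7 × 10⁻⁴)(+4.2)+(7.7 × 10⁻⁴)(-0.41) = -1.0 × 10⁻³ → UNSTABLE
The 103–173 m interval has Δρ < 0: lighter water underlies denser water.

103–173 m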